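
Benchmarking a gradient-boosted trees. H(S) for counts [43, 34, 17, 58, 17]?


Probabilities: [43/169, 34/169, 17/169, 58/169, 17/169] ≈ [0.2544, 0.2012, 0.1006, 0.3432, 0.1006]
H = -((43/169)·log₂(43/169) + (34/169)·log₂(34/169) + (17/169)·log₂(17/169) + (58/169)·log₂(58/169) + (17/169)·log₂(17/169))
  = 2.164 bits

2.164 bits


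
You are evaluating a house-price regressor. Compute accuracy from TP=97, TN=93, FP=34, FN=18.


Accuracy = (TP+TN)/(TP+TN+FP+FN)
= (97+93)/(242)
= 190/242 = 78.51%

78.51%


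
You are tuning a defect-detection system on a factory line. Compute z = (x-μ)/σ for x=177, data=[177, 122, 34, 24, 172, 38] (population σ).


μ = 94.5, σ = 65.0532
z = (177 - 94.5)/65.0532 = 1.2682

1.2682


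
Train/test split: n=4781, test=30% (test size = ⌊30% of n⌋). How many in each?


Test = ⌊4781·30/100⌋ = 1434
Train = 4781 - 1434 = 3347

Train: 3347, Test: 1434


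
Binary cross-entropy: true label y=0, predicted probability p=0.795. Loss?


BCE = -[y·ln(p) + (1-y)·ln(1-p)]
= -0 - 1·ln(1-0.795)
= -ln(0.205) = 1.5847

1.5847


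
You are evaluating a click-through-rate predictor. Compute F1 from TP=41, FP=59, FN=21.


Precision = 41/100 = 0.41
Recall = 41/62 = 0.6613
F1 = 2·P·R/(P+R) = 2·TP/(2·TP+FP+FN) = 82/(82+59+21) = 82/162 = 0.5062

0.5062


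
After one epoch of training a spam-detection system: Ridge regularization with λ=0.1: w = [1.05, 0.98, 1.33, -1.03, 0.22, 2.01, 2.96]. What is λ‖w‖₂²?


‖w‖₂² = (1.05)² + (0.98)² + (1.33)² + (-1.03)² + (0.22)² + (2.01)² + (2.96)²
     = 1.1025 + 0.9604 + 1.7689 + 1.0609 + 0.0484 + 4.0401 + 8.7616
     = 17.7428
λ·‖w‖₂² = 0.1·17.7428 = 1.77428

1.77428


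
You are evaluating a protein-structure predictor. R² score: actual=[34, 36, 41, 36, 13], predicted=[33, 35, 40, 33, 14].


ȳ = 32
SS_res = Σ(y-ŷ)² = 13
SS_tot = Σ(y-ȳ)² = 478
R² = 1 - SS_res/SS_tot = 1 - 0.0272 = 0.9728

0.9728


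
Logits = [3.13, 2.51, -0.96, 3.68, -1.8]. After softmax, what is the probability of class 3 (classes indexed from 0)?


Exponentials: e^3.13=22.874, e^2.51=12.3049, e^-0.96=0.3829, e^3.68=39.6464, e^-1.8=0.1653
Sum = 75.3735
Softmax = [0.3035, 0.1633, 0.0051, 0.526, 0.0022]
p[3] = 39.6464/75.3735 = 0.526

0.526


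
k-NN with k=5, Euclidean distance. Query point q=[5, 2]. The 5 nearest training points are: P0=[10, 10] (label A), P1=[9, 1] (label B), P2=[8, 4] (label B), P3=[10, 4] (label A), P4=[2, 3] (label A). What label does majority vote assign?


d(q,P0) = 9.434  (label A)
d(q,P1) = 4.1231  (label B)
d(q,P2) = 3.6056  (label B)
d(q,P3) = 5.3852  (label A)
d(q,P4) = 3.1623  (label A)
Votes: A=3, B=2
Majority → A

A


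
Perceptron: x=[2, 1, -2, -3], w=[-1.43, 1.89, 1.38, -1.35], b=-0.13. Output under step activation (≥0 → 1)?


z = (2)·(-1.43) + (1)·(1.89) + (-2)·(1.38) + (-3)·(-1.35) - 0.13
  = 0.19
step(z) = 1 (z≥0)

1


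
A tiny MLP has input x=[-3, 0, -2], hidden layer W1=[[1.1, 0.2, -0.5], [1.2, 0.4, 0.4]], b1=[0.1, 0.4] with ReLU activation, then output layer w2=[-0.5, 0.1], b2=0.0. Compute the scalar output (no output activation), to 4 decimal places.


z1[0] = (1.1)·(-3) + (0.2)·(0) + (-0.5)·(-2) + 0.1 = -2.2
z1[1] = (1.2)·(-3) + (0.4)·(0) + (0.4)·(-2) + 0.4 = -4.0
h = ReLU(z1) = [0.0, 0.0]
output = (-0.5)·(0.0) + (0.1)·(0.0) + 0.0 = 0.0

0.0


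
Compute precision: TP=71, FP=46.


Precision = TP/(TP+FP)
= 71/(71+46)
= 71/117 = 60.68%

60.68%


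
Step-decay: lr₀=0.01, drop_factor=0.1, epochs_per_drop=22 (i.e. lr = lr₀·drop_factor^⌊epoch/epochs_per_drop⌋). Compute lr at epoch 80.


n_drops = ⌊80/22⌋ = 3
lr = 0.01·0.1^3 = 0.01·0.001 = 0.00001

0.00001


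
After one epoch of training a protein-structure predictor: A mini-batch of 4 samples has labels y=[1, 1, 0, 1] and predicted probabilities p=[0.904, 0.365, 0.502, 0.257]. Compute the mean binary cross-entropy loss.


L[0] = -ln(0.904) = 0.1009
L[1] = -ln(0.365) = 1.0079
L[2] = -ln(1-0.502) = -ln(0.498) = 0.6972
L[3] = -ln(0.257) = 1.3587
mean = (0.1009 + 1.0079 + 0.6972 + 1.3587)/4 = 0.7912

0.7912


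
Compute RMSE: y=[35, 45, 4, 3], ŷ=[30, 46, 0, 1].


MSE = 46/4 = 11.5
RMSE = √(46/4) = 3.3912

3.3912


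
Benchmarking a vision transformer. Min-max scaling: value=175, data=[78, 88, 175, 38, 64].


min=38, max=175
(175-38)/(175-38) = 137/137 = 1.0

1.0


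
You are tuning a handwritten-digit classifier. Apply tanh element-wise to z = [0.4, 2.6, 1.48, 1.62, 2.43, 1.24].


tanh(0.4) = 0.3799
tanh(2.6) = 0.989
tanh(1.48) = 0.9015
tanh(1.62) = 0.9246
tanh(2.43) = 0.9846
tanh(1.24) = 0.8455
result = [0.3799, 0.989, 0.9015, 0.9246, 0.9846, 0.8455]

[0.3799, 0.989, 0.9015, 0.9246, 0.9846, 0.8455]


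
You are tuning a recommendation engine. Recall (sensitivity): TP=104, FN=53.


Recall = TP/(TP+FN)
= 104/(104+53)
= 104/157 = 66.24%

66.24%


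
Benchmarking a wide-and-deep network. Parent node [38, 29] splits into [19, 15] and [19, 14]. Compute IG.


Parent = [38, 29], H_parent = 0.9869
H_left = 0.99 (n=34), H_right = 0.9834 (n=33)
H_children = (34/67)·0.99 + (33/67)·0.9834 = 0.9867
IG = 0.9869 - 0.9867 = 0.0002

0.0002


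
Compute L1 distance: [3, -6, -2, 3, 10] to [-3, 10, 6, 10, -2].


d = |3+ 3| + |-6-10| + |-2-6| + |3-10| + |10+ 2|
  = 6 + 16 + 8 + 7 + 12
  = 49

49


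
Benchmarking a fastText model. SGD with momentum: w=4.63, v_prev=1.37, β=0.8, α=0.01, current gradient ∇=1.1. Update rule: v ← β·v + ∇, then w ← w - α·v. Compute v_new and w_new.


v_new = 0.8·1.37 + 1.1 = 1.096 + 1.1 = 2.196
w_new = 4.63 - 0.01·2.196 = 4.63 - 0.02196 = 4.60804

v_new=2.196, w_new=4.60804


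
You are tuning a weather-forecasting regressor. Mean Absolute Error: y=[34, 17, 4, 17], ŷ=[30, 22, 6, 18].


Absolute errors: |34-30|=4, |17-22|=5, |4-6|=2, |17-18|=1
Sum = 12
MAE = 12/4 = 3

3


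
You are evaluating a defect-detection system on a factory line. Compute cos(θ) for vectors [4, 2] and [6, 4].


A·B = 4·6 + 2·4 = 32
‖A‖ = √20 = 4.4721, ‖B‖ = √52 = 7.2111
cos = 32/(√20·√52) = 32/√1040 = 0.9923

0.9923


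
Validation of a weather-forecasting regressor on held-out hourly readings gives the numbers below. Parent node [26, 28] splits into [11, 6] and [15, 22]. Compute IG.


Parent = [26, 28], H_parent = 0.999
H_left = 0.9367 (n=17), H_right = 0.974 (n=37)
H_children = (17/54)·0.9367 + (37/54)·0.974 = 0.9623
IG = 0.999 - 0.9623 = 0.0367

0.0367


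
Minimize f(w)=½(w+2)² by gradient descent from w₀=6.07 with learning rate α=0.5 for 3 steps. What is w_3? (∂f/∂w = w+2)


step 1: grad = 6.07+2 = 8.07; w = 6.07 - 0.5·(8.07) = 2.035
step 2: grad = 2.035+2 = 4.035; w = 2.035 - 0.5·(4.035) = 0.0175
step 3: grad = 0.0175+2 = 2.0175; w = 0.0175 - 0.5·(2.0175) = -0.99125

-0.99125


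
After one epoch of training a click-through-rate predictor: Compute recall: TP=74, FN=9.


Recall = TP/(TP+FN)
= 74/(74+9)
= 74/83 = 89.16%

89.16%


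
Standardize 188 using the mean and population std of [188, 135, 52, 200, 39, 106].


μ = 120, σ = 61.4139
z = (188 - 120)/61.4139 = 1.1072

1.1072


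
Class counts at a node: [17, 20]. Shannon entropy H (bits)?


Probabilities: [17/37, 20/37] ≈ [0.4595, 0.5405]
H = -((17/37)·log₂(17/37) + (20/37)·log₂(20/37))
  = 0.9953 bits

0.9953 bits


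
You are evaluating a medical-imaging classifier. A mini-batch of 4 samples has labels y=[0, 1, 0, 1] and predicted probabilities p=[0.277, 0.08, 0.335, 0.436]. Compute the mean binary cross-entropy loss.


L[0] = -ln(1-0.277) = -ln(0.723) = 0.3243
L[1] = -ln(0.08) = 2.5257
L[2] = -ln(1-0.335) = -ln(0.665) = 0.408
L[3] = -ln(0.436) = 0.8301
mean = (0.3243 + 2.5257 + 0.408 + 0.8301)/4 = 1.022

1.022


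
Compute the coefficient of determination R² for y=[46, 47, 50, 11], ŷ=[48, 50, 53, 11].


ȳ = 38.5
SS_res = Σ(y-ŷ)² = 22
SS_tot = Σ(y-ȳ)² = 1017
R² = 1 - SS_res/SS_tot = 1 - 0.0216 = 0.9784

0.9784


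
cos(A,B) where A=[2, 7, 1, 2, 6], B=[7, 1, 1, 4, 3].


A·B = 2·7 + 7·1 + 1·1 + 2·4 + 6·3 = 48
‖A‖ = √94 = 9.6954, ‖B‖ = √76 = 8.7178
cos = 48/(√94·√76) = 48/√7144 = 0.5679

0.5679


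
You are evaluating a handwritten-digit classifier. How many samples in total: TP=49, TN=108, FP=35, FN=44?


Total = TP + TN + FP + FN
= 49 + 108 + 35 + 44
= 236
(Predicted positive: 84, predicted negative: 152)

236


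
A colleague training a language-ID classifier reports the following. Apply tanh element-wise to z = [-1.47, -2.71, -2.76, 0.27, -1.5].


tanh(-1.47) = -0.8996
tanh(-2.71) = -0.9912
tanh(-2.76) = -0.992
tanh(0.27) = 0.2636
tanh(-1.5) = -0.9051
result = [-0.8996, -0.9912, -0.992, 0.2636, -0.9051]

[-0.8996, -0.9912, -0.992, 0.2636, -0.9051]


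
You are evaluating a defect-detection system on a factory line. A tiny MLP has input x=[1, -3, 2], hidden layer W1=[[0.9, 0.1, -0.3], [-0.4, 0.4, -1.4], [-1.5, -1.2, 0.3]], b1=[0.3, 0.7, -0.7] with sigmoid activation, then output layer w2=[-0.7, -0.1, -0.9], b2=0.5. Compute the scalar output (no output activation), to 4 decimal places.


z1[0] = (0.9)·(1) + (0.1)·(-3) + (-0.3)·(2) + 0.3 = 0.3
z1[1] = (-0.4)·(1) + (0.4)·(-3) + (-1.4)·(2) + 0.7 = -3.7
z1[2] = (-1.5)·(1) + (-1.2)·(-3) + (0.3)·(2) - 0.7 = 2.0
h = sigmoid(z1) = [0.5744, 0.0241, 0.8808]
output = (-0.7)·(0.5744) + (-0.1)·(0.0241) + (-0.9)·(0.8808) + 0.5 = -0.6972

-0.6972


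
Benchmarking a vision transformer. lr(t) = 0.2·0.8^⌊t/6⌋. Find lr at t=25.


n_drops = ⌊25/6⌋ = 4
lr = 0.2·0.8^4 = 0.2·0.4096 = 0.08192

0.08192


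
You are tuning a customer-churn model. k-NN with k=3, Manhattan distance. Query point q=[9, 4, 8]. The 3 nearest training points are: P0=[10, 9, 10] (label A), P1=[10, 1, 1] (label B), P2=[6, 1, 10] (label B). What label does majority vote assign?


d(q,P0) = 8  (label A)
d(q,P1) = 11  (label B)
d(q,P2) = 8  (label B)
Votes: A=1, B=2
Majority → B

B


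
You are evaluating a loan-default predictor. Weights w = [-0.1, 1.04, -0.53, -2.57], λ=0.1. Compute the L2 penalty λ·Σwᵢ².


‖w‖₂² = (-0.1)² + (1.04)² + (-0.53)² + (-2.57)²
     = 0.01 + 1.0816 + 0.2809 + 6.6049
     = 7.9774
λ·‖w‖₂² = 0.1·7.9774 = 0.79774

0.79774


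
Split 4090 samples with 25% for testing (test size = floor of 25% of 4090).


Test = ⌊4090·25/100⌋ = 1022
Train = 4090 - 1022 = 3068

Train: 3068, Test: 1022


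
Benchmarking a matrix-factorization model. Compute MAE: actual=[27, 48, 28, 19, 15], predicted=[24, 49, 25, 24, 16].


Absolute errors: |27-24|=3, |48-49|=1, |28-25|=3, |19-24|=5, |15-16|=1
Sum = 13
MAE = 13/5 = 13/5

13/5


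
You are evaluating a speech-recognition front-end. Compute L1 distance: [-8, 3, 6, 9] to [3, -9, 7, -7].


d = |-8-3| + |3+ 9| + |6-7| + |9+ 7|
  = 11 + 12 + 1 + 16
  = 40

40


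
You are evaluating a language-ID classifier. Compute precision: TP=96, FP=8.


Precision = TP/(TP+FP)
= 96/(96+8)
= 96/104 = 92.31%

92.31%


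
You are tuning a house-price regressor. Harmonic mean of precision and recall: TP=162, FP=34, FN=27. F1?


Precision = 162/196 = 0.8265
Recall = 162/189 = 0.8571
F1 = 2·P·R/(P+R) = 2·TP/(2·TP+FP+FN) = 324/(324+34+27) = 324/385 = 0.8416

0.8416


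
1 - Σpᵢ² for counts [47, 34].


Probabilities: [47/81, 34/81] ≈ [0.5802, 0.4198]
Σpᵢ² = (2209 + 1156)/81² = 3365/6561
Gini = 1 - Σpᵢ² = 1 - 3365/6561 = 0.4871

0.4871


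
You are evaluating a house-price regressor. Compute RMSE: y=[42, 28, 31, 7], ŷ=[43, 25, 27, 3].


MSE = 42/4 = 10.5
RMSE = √(42/4) = 3.2404

3.2404


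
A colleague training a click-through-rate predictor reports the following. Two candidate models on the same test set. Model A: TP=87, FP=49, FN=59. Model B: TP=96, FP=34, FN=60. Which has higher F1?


Model A: P=87/136=0.6397, R=87/146=0.5959, F1=2PR/(P+R)=2TP/(2TP+FP+FN)=174/282=0.617
Model B: P=96/130=0.7385, R=96/156=0.6154, F1=2PR/(P+R)=2TP/(2TP+FP+FN)=192/286=0.6713
0.617 < 0.6713 → Model B

Model B


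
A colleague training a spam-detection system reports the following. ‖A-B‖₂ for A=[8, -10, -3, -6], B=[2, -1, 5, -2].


d = √((8-2)² + (-10+ 1)² + (-3-5)² + (-6+ 2)²)
  = √(36 + 81 + 64 + 16)
  = √197 = 14.0357

14.0357


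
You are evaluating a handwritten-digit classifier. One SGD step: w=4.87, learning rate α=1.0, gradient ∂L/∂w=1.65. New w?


w_new = w - α·∇
= 4.87 - 1.0·1.65
= 4.87 - 1.65
= 3.22

3.22


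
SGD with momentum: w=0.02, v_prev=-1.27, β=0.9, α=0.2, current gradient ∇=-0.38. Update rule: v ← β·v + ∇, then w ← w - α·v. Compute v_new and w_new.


v_new = 0.9·-1.27 - 0.38 = -1.143 - 0.38 = -1.523
w_new = 0.02 - 0.2·-1.523 = 0.02 + 0.3046 = 0.3246

v_new=-1.523, w_new=0.3246


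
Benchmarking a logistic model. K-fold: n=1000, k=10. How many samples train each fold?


Fold size = 1000/10 = 100
Training per fold = 1000 - 100 = 900

900


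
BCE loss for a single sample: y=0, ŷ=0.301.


BCE = -[y·ln(p) + (1-y)·ln(1-p)]
= -0 - 1·ln(1-0.301)
= -ln(0.699) = 0.3581

0.3581


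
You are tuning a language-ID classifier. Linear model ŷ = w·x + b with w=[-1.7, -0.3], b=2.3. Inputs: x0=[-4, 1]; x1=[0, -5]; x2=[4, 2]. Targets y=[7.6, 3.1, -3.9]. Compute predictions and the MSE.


ŷ0 = (-1.7)·(-4) + (-0.3)·(1) + 2.3 = 8.8
ŷ1 = (-1.7)·(0) + (-0.3)·(-5) + 2.3 = 3.8
ŷ2 = (-1.7)·(4) + (-0.3)·(2) + 2.3 = -5.1
errors² = [1.44, 0.49, 1.44]
MSE = 3.3700/3 = 1.1233

1.1233


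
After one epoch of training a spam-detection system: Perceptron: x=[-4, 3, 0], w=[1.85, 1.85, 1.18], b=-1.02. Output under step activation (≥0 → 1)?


z = (-4)·(1.85) + (3)·(1.85) + (0)·(1.18) - 1.02
  = -2.87
step(z) = 0 (z<0)

0


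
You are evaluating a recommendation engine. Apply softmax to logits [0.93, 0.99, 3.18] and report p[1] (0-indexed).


Exponentials: e^0.93=2.5345, e^0.99=2.6912, e^3.18=24.0468
Sum = 29.2725
Softmax = [0.0866, 0.0919, 0.8215]
p[1] = 2.6912/29.2725 = 0.0919

0.0919


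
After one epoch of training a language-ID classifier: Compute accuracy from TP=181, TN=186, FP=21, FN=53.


Accuracy = (TP+TN)/(TP+TN+FP+FN)
= (181+186)/(441)
= 367/441 = 83.22%

83.22%


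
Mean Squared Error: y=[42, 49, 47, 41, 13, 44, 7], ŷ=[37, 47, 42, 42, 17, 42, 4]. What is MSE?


Squared errors: (42-37)²=25, (49-47)²=4, (47-42)²=25, (41-42)²=1, (13-17)²=16, (44-42)²=4, (7-4)²=9
Sum = 84
MSE = 84/7 = 12

12


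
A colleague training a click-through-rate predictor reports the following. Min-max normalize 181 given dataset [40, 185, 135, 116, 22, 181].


min=22, max=185
(181-22)/(185-22) = 159/163 = 0.9755

0.9755


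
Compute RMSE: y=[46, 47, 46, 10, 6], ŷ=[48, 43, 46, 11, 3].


MSE = 30/5 = 6
RMSE = √(30/5) = 2.4495

2.4495


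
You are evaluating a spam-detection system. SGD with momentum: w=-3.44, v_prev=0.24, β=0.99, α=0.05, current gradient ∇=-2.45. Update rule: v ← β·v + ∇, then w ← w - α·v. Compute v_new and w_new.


v_new = 0.99·0.24 - 2.45 = 0.2376 - 2.45 = -2.2124
w_new = -3.44 - 0.05·-2.2124 = -3.44 + 0.11062 = -3.32938

v_new=-2.2124, w_new=-3.32938


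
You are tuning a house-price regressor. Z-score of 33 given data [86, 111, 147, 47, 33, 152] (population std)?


μ = 96, σ = 45.5192
z = (33 - 96)/45.5192 = -1.384

-1.384


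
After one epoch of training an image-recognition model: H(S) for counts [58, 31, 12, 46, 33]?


Probabilities: [58/180, 31/180, 12/180, 46/180, 33/180] ≈ [0.3222, 0.1722, 0.0667, 0.2556, 0.1833]
H = -((58/180)·log₂(58/180) + (31/180)·log₂(31/180) + (12/180)·log₂(12/180) + (46/180)·log₂(46/180) + (33/180)·log₂(33/180))
  = 2.1757 bits

2.1757 bits


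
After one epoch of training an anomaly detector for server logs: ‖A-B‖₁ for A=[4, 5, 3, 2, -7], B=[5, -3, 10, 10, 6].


d = |4-5| + |5+ 3| + |3-10| + |2-10| + |-7-6|
  = 1 + 8 + 7 + 8 + 13
  = 37

37


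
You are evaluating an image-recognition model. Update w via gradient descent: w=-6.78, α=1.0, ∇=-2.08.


w_new = w - α·∇
= -6.78 - 1.0·-2.08
= -6.78 + 2.08
= -4.7

-4.7


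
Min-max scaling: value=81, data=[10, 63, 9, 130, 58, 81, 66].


min=9, max=130
(81-9)/(130-9) = 72/121 = 0.595

0.595


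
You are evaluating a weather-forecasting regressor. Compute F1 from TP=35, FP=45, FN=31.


Precision = 35/80 = 0.4375
Recall = 35/66 = 0.5303
F1 = 2·P·R/(P+R) = 2·TP/(2·TP+FP+FN) = 70/(70+45+31) = 70/146 = 0.4795

0.4795


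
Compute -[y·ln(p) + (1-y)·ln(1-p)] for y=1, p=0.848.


BCE = -[y·ln(p) + (1-y)·ln(1-p)]
= -1·ln(0.848) - 0
= -ln(0.848) = 0.1649

0.1649


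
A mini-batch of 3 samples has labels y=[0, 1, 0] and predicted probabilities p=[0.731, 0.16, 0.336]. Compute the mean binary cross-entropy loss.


L[0] = -ln(1-0.731) = -ln(0.269) = 1.313
L[1] = -ln(0.16) = 1.8326
L[2] = -ln(1-0.336) = -ln(0.664) = 0.4095
mean = (1.313 + 1.8326 + 0.4095)/3 = 1.185

1.185


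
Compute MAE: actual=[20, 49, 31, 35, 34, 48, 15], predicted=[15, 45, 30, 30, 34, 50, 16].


Absolute errors: |20-15|=5, |49-45|=4, |31-30|=1, |35-30|=5, |34-34|=0, |48-50|=2, |15-16|=1
Sum = 18
MAE = 18/7 = 18/7

18/7


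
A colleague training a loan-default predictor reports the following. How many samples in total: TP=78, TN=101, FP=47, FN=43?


Total = TP + TN + FP + FN
= 78 + 101 + 47 + 43
= 269
(Predicted positive: 125, predicted negative: 144)

269


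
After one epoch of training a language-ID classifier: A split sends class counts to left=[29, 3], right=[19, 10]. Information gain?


Parent = [48, 13], H_parent = 0.7474
H_left = 0.4489 (n=32), H_right = 0.9294 (n=29)
H_children = (32/61)·0.4489 + (29/61)·0.9294 = 0.6773
IG = 0.7474 - 0.6773 = 0.0701

0.0701


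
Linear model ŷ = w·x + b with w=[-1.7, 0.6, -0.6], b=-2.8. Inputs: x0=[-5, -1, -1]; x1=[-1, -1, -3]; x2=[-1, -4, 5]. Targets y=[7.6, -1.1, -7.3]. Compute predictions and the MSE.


ŷ0 = (-1.7)·(-5) + (0.6)·(-1) + (-0.6)·(-1) - 2.8 = 5.7
ŷ1 = (-1.7)·(-1) + (0.6)·(-1) + (-0.6)·(-3) - 2.8 = 0.1
ŷ2 = (-1.7)·(-1) + (0.6)·(-4) + (-0.6)·(5) - 2.8 = -6.5
errors² = [3.61, 1.44, 0.64]
MSE = 5.6900/3 = 1.8967

1.8967


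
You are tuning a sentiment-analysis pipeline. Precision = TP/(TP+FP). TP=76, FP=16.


Precision = TP/(TP+FP)
= 76/(76+16)
= 76/92 = 82.61%

82.61%


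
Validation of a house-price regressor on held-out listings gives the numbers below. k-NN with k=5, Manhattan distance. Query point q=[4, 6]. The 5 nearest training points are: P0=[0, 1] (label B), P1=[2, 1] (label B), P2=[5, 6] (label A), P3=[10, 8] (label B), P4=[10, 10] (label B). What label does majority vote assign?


d(q,P0) = 9  (label B)
d(q,P1) = 7  (label B)
d(q,P2) = 1  (label A)
d(q,P3) = 8  (label B)
d(q,P4) = 10  (label B)
Votes: A=1, B=4
Majority → B

B


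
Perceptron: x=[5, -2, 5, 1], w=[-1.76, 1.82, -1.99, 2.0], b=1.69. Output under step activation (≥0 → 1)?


z = (5)·(-1.76) + (-2)·(1.82) + (5)·(-1.99) + (1)·(2.0) + 1.69
  = -18.7
step(z) = 0 (z<0)

0


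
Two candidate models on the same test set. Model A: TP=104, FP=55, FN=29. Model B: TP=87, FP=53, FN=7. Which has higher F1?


Model A: P=104/159=0.6541, R=104/133=0.782, F1=2PR/(P+R)=2TP/(2TP+FP+FN)=208/292=0.7123
Model B: P=87/140=0.6214, R=87/94=0.9255, F1=2PR/(P+R)=2TP/(2TP+FP+FN)=174/234=0.7436
0.7123 < 0.7436 → Model B

Model B


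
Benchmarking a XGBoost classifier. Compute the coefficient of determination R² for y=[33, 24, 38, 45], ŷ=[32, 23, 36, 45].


ȳ = 35
SS_res = Σ(y-ŷ)² = 6
SS_tot = Σ(y-ȳ)² = 234
R² = 1 - SS_res/SS_tot = 1 - 0.0256 = 0.9744

0.9744


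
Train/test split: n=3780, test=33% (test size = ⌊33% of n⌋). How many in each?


Test = ⌊3780·33/100⌋ = 1247
Train = 3780 - 1247 = 2533

Train: 2533, Test: 1247


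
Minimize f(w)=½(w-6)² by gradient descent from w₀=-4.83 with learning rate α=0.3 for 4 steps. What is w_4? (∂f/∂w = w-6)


step 1: grad = -4.83-6 = -10.83; w = -4.83 - 0.3·(-10.83) = -1.581
step 2: grad = -1.581-6 = -7.581; w = -1.581 - 0.3·(-7.581) = 0.6933
step 3: grad = 0.6933-6 = -5.3067; w = 0.6933 - 0.3·(-5.3067) = 2.28531
step 4: grad = 2.28531-6 = -3.71469; w = 2.28531 - 0.3·(-3.71469) = 3.399717

3.399717


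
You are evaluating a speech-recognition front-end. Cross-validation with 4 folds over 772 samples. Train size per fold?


Fold size = 772/4 = 193
Training per fold = 772 - 193 = 579

579


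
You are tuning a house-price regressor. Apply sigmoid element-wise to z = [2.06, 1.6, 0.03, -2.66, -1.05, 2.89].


σ(2.06) = 1/(1+e^-2.06) = 0.887
σ(1.6) = 1/(1+e^-1.6) = 0.832
σ(0.03) = 1/(1+e^-0.03) = 0.5075
σ(-2.66) = 1/(1+e^2.66) = 0.0654
σ(-1.05) = 1/(1+e^1.05) = 0.2592
σ(2.89) = 1/(1+e^-2.89) = 0.9473
result = [0.887, 0.832, 0.5075, 0.0654, 0.2592, 0.9473]

[0.887, 0.832, 0.5075, 0.0654, 0.2592, 0.9473]


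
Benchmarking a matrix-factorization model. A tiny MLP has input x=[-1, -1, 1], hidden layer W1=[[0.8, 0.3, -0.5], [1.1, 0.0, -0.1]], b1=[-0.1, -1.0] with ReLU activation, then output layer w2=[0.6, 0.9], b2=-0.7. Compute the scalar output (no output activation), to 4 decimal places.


z1[0] = (0.8)·(-1) + (0.3)·(-1) + (-0.5)·(1) - 0.1 = -1.7
z1[1] = (1.1)·(-1) + (0.0)·(-1) + (-0.1)·(1) - 1.0 = -2.2
h = ReLU(z1) = [0.0, 0.0]
output = (0.6)·(0.0) + (0.9)·(0.0) - 0.7 = -0.7

-0.7


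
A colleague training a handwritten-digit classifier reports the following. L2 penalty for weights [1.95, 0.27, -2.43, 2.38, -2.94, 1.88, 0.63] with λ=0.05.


‖w‖₂² = (1.95)² + (0.27)² + (-2.43)² + (2.38)² + (-2.94)² + (1.88)² + (0.63)²
     = 3.8025 + 0.0729 + 5.9049 + 5.6644 + 8.6436 + 3.5344 + 0.3969
     = 28.0196
λ·‖w‖₂² = 0.05·28.0196 = 1.40098

1.40098


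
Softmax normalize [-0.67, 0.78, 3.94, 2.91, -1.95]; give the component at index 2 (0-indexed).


Exponentials: e^-0.67=0.5117, e^0.78=2.1815, e^3.94=51.4186, e^2.91=18.3568, e^-1.95=0.1423
Sum = 72.6109
Softmax = [0.007, 0.03, 0.7081, 0.2528, 0.002]
p[2] = 51.4186/72.6109 = 0.7081

0.7081


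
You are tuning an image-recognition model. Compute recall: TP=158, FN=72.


Recall = TP/(TP+FN)
= 158/(158+72)
= 158/230 = 68.7%

68.7%


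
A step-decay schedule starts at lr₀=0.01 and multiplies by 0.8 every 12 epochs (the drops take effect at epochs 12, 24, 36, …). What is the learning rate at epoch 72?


n_drops = ⌊72/12⌋ = 6
lr = 0.01·0.8^6 = 0.01·0.262144 = 0.00262144

0.00262144


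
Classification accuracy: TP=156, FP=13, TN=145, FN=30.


Accuracy = (TP+TN)/(TP+TN+FP+FN)
= (156+145)/(344)
= 301/344 = 87.5%

87.5%


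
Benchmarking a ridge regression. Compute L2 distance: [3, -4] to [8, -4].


d = √((3-8)² + (-4+ 4)²)
  = √(25 + 0)
  = √25 = 5.0

5.0


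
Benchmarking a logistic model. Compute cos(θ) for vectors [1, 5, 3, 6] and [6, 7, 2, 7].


A·B = 1·6 + 5·7 + 3·2 + 6·7 = 89
‖A‖ = √71 = 8.4261, ‖B‖ = √138 = 11.7473
cos = 89/(√71·√138) = 89/√9798 = 0.8991

0.8991


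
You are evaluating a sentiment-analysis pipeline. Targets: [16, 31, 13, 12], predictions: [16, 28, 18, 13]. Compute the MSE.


Squared errors: (16-16)²=0, (31-28)²=9, (13-18)²=25, (12-13)²=1
Sum = 35
MSE = 35/4 = 35/4

35/4


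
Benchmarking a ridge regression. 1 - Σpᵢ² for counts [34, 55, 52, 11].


Probabilities: [34/152, 55/152, 52/152, 11/152] ≈ [0.2237, 0.3618, 0.3421, 0.0724]
Σpᵢ² = (1156 + 3025 + 2704 + 121)/152² = 7006/23104
Gini = 1 - Σpᵢ² = 1 - 7006/23104 = 0.6968

0.6968


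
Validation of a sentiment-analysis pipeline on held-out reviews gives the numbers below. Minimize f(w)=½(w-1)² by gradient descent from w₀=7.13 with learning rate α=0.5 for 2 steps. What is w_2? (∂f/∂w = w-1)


step 1: grad = 7.13-1 = 6.13; w = 7.13 - 0.5·(6.13) = 4.065
step 2: grad = 4.065-1 = 3.065; w = 4.065 - 0.5·(3.065) = 2.5325

2.5325


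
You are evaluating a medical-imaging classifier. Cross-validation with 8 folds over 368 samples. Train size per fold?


Fold size = 368/8 = 46
Training per fold = 368 - 46 = 322

322


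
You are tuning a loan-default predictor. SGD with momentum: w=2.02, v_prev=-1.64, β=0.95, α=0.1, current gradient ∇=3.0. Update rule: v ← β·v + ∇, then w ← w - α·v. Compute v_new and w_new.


v_new = 0.95·-1.64 + 3.0 = -1.558 + 3.0 = 1.442
w_new = 2.02 - 0.1·1.442 = 2.02 - 0.1442 = 1.8758

v_new=1.442, w_new=1.8758


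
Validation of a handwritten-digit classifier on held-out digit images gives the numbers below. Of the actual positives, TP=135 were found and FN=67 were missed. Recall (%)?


Recall = TP/(TP+FN)
= 135/(135+67)
= 135/202 = 66.83%

66.83%


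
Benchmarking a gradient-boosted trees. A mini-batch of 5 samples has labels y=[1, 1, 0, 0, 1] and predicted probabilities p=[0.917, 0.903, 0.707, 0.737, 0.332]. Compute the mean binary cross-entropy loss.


L[0] = -ln(0.917) = 0.0866
L[1] = -ln(0.903) = 0.102
L[2] = -ln(1-0.707) = -ln(0.293) = 1.2276
L[3] = -ln(1-0.737) = -ln(0.263) = 1.3356
L[4] = -ln(0.332) = 1.1026
mean = (0.0866 + 0.102 + 1.2276 + 1.3356 + 1.1026)/5 = 0.7709

0.7709


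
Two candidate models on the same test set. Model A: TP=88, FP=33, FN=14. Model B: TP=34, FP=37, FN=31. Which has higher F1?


Model A: P=88/121=0.7273, R=88/102=0.8627, F1=2PR/(P+R)=2TP/(2TP+FP+FN)=176/223=0.7892
Model B: P=34/71=0.4789, R=34/65=0.5231, F1=2PR/(P+R)=2TP/(2TP+FP+FN)=68/136=0.5
0.7892 > 0.5 → Model A

Model A


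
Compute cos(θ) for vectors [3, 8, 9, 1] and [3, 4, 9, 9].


A·B = 3·3 + 8·4 + 9·9 + 1·9 = 131
‖A‖ = √155 = 12.4499, ‖B‖ = √187 = 13.6748
cos = 131/(√155·√187) = 131/√28985 = 0.7695

0.7695


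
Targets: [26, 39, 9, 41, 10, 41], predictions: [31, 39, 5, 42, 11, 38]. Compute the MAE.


Absolute errors: |26-31|=5, |39-39|=0, |9-5|=4, |41-42|=1, |10-11|=1, |41-38|=3
Sum = 14
MAE = 14/6 = 7/3

7/3


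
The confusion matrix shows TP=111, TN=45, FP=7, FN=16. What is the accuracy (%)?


Accuracy = (TP+TN)/(TP+TN+FP+FN)
= (111+45)/(179)
= 156/179 = 87.15%

87.15%


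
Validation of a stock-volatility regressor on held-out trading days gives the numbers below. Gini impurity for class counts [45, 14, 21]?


Probabilities: [45/80, 14/80, 21/80] ≈ [0.5625, 0.175, 0.2625]
Σpᵢ² = (2025 + 196 + 441)/80² = 2662/6400
Gini = 1 - Σpᵢ² = 1 - 2662/6400 = 0.5841

0.5841


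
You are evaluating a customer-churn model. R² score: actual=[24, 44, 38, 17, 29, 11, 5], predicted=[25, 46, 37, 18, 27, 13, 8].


ȳ = 24
SS_res = Σ(y-ŷ)² = 24
SS_tot = Σ(y-ȳ)² = 1200
R² = 1 - SS_res/SS_tot = 1 - 0.02 = 0.98

0.98


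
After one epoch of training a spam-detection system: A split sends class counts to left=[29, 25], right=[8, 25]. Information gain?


Parent = [37, 50], H_parent = 0.9838
H_left = 0.996 (n=54), H_right = 0.799 (n=33)
H_children = (54/87)·0.996 + (33/87)·0.799 = 0.9213
IG = 0.9838 - 0.9213 = 0.0625

0.0625


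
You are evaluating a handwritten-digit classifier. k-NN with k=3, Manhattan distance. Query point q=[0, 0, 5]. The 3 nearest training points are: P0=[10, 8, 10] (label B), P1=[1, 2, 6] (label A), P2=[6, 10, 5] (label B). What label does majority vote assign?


d(q,P0) = 23  (label B)
d(q,P1) = 4  (label A)
d(q,P2) = 16  (label B)
Votes: A=1, B=2
Majority → B

B


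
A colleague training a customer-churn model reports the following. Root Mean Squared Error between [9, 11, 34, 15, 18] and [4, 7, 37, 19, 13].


MSE = 91/5 = 18.2
RMSE = √(91/5) = 4.2661

4.2661


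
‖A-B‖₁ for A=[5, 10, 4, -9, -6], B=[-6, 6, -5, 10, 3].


d = |5+ 6| + |10-6| + |4+ 5| + |-9-10| + |-6-3|
  = 11 + 4 + 9 + 19 + 9
  = 52

52


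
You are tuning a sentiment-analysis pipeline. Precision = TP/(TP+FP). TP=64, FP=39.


Precision = TP/(TP+FP)
= 64/(64+39)
= 64/103 = 62.14%

62.14%


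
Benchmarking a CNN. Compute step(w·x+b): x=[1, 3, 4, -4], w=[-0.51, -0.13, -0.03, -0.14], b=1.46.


z = (1)·(-0.51) + (3)·(-0.13) + (4)·(-0.03) + (-4)·(-0.14) + 1.46
  = 1.0
step(z) = 1 (z≥0)

1


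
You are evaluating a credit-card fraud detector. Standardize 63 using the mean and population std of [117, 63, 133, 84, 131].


μ = 105.6, σ = 27.5942
z = (63 - 105.6)/27.5942 = -1.5438

-1.5438


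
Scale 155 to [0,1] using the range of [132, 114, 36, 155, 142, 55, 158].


min=36, max=158
(155-36)/(158-36) = 119/122 = 0.9754

0.9754


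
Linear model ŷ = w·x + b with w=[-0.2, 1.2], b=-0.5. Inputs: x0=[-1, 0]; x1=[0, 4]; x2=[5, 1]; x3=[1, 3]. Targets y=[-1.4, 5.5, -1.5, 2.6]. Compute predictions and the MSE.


ŷ0 = (-0.2)·(-1) + (1.2)·(0) - 0.5 = -0.3
ŷ1 = (-0.2)·(0) + (1.2)·(4) - 0.5 = 4.3
ŷ2 = (-0.2)·(5) + (1.2)·(1) - 0.5 = -0.3
ŷ3 = (-0.2)·(1) + (1.2)·(3) - 0.5 = 2.9
errors² = [1.21, 1.44, 1.44, 0.09]
MSE = 4.1800/4 = 1.045

1.045


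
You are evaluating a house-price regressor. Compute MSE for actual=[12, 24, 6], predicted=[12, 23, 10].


Squared errors: (12-12)²=0, (24-23)²=1, (6-10)²=16
Sum = 17
MSE = 17/3 = 17/3

17/3


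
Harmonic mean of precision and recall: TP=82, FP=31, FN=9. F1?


Precision = 82/113 = 0.7257
Recall = 82/91 = 0.9011
F1 = 2·P·R/(P+R) = 2·TP/(2·TP+FP+FN) = 164/(164+31+9) = 164/204 = 0.8039

0.8039


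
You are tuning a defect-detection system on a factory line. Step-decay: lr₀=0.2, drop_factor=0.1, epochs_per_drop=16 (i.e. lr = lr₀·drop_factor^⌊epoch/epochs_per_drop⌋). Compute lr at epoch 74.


n_drops = ⌊74/16⌋ = 4
lr = 0.2·0.1^4 = 0.2·0.0001 = 0.00002

0.00002


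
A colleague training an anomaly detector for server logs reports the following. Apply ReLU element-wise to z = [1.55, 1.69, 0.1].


ReLU(1.55) = max(0, 1.55) = 1.55
ReLU(1.69) = max(0, 1.69) = 1.69
ReLU(0.1) = max(0, 0.1) = 0.1
result = [1.55, 1.69, 0.1]

[1.55, 1.69, 0.1]


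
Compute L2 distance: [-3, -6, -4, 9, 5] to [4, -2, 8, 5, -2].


d = √((-3-4)² + (-6+ 2)² + (-4-8)² + (9-5)² + (5+ 2)²)
  = √(49 + 16 + 144 + 16 + 49)
  = √274 = 16.5529

16.5529


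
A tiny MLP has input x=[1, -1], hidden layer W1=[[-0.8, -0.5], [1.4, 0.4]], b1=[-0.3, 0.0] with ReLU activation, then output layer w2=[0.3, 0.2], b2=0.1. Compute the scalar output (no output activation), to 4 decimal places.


z1[0] = (-0.8)·(1) + (-0.5)·(-1) - 0.3 = -0.6
z1[1] = (1.4)·(1) + (0.4)·(-1) + 0.0 = 1.0
h = ReLU(z1) = [0.0, 1.0]
output = (0.3)·(0.0) + (0.2)·(1.0) + 0.1 = 0.3

0.3


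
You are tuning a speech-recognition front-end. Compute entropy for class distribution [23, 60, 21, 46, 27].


Probabilities: [23/177, 60/177, 21/177, 46/177, 27/177] ≈ [0.1299, 0.339, 0.1186, 0.2599, 0.1525]
H = -((23/177)·log₂(23/177) + (60/177)·log₂(60/177) + (21/177)·log₂(21/177) + (46/177)·log₂(46/177) + (27/177)·log₂(27/177))
  = 2.1955 bits

2.1955 bits


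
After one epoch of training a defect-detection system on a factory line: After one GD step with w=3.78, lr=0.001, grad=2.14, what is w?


w_new = w - α·∇
= 3.78 - 0.001·2.14
= 3.78 - 0.00214
= 3.77786

3.77786


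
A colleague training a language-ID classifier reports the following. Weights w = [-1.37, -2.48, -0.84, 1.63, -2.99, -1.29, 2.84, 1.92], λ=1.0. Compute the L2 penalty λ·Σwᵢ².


‖w‖₂² = (-1.37)² + (-2.48)² + (-0.84)² + (1.63)² + (-2.99)² + (-1.29)² + (2.84)² + (1.92)²
     = 1.8769 + 6.1504 + 0.7056 + 2.6569 + 8.9401 + 1.6641 + 8.0656 + 3.6864
     = 33.746
λ·‖w‖₂² = 1.0·33.746 = 33.746

33.746


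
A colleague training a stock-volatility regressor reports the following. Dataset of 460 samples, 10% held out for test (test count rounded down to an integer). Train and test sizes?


Test = ⌊460·10/100⌋ = 46
Train = 460 - 46 = 414

Train: 414, Test: 46


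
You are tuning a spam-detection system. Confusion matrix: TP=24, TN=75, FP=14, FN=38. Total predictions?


Total = TP + TN + FP + FN
= 24 + 75 + 14 + 38
= 151
(Predicted positive: 38, predicted negative: 113)

151


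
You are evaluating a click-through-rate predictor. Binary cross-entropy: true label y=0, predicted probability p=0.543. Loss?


BCE = -[y·ln(p) + (1-y)·ln(1-p)]
= -0 - 1·ln(1-0.543)
= -ln(0.457) = 0.7831

0.7831


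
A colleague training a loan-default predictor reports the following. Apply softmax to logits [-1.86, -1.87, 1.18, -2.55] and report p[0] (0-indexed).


Exponentials: e^-1.86=0.1557, e^-1.87=0.1541, e^1.18=3.2544, e^-2.55=0.0781
Sum = 3.6423
Softmax = [0.0427, 0.0423, 0.8935, 0.0214]
p[0] = 0.1557/3.6423 = 0.0427

0.0427


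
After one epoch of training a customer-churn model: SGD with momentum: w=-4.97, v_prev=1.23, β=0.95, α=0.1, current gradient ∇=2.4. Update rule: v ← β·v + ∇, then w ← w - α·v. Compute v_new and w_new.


v_new = 0.95·1.23 + 2.4 = 1.1685 + 2.4 = 3.5685
w_new = -4.97 - 0.1·3.5685 = -4.97 - 0.35685 = -5.32685

v_new=3.5685, w_new=-5.32685


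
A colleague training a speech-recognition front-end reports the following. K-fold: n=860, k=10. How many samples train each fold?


Fold size = 860/10 = 86
Training per fold = 860 - 86 = 774

774


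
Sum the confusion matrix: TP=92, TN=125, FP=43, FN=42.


Total = TP + TN + FP + FN
= 92 + 125 + 43 + 42
= 302
(Predicted positive: 135, predicted negative: 167)

302


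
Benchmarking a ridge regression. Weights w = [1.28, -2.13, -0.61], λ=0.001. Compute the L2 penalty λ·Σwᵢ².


‖w‖₂² = (1.28)² + (-2.13)² + (-0.61)²
     = 1.6384 + 4.5369 + 0.3721
     = 6.5474
λ·‖w‖₂² = 0.001·6.5474 = 0.006547

0.006547


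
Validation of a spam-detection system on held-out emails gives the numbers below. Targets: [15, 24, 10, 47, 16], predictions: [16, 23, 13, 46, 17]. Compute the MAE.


Absolute errors: |15-16|=1, |24-23|=1, |10-13|=3, |47-46|=1, |16-17|=1
Sum = 7
MAE = 7/5 = 7/5

7/5


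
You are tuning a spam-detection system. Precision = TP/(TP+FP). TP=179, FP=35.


Precision = TP/(TP+FP)
= 179/(179+35)
= 179/214 = 83.64%

83.64%


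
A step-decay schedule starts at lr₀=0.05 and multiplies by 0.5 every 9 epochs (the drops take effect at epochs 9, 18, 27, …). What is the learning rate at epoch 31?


n_drops = ⌊31/9⌋ = 3
lr = 0.05·0.5^3 = 0.05·0.125 = 0.00625

0.00625


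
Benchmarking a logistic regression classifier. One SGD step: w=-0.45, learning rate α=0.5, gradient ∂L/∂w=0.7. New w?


w_new = w - α·∇
= -0.45 - 0.5·0.7
= -0.45 - 0.35
= -0.8

-0.8


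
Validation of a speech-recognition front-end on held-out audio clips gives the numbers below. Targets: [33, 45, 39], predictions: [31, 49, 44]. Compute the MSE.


Squared errors: (33-31)²=4, (45-49)²=16, (39-44)²=25
Sum = 45
MSE = 45/3 = 15

15


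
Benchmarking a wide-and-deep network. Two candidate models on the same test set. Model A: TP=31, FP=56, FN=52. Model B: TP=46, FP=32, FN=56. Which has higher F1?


Model A: P=31/87=0.3563, R=31/83=0.3735, F1=2PR/(P+R)=2TP/(2TP+FP+FN)=62/170=0.3647
Model B: P=46/78=0.5897, R=46/102=0.451, F1=2PR/(P+R)=2TP/(2TP+FP+FN)=92/180=0.5111
0.3647 < 0.5111 → Model B

Model B


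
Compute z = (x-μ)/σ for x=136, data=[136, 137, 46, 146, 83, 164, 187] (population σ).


μ = 128.4286, σ = 44.7113
z = (136 - 128.4286)/44.7113 = 0.1693

0.1693


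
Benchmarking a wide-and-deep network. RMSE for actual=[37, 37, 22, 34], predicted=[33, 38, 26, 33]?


MSE = 34/4 = 8.5
RMSE = √(34/4) = 2.9155

2.9155


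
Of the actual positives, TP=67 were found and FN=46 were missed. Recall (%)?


Recall = TP/(TP+FN)
= 67/(67+46)
= 67/113 = 59.29%

59.29%


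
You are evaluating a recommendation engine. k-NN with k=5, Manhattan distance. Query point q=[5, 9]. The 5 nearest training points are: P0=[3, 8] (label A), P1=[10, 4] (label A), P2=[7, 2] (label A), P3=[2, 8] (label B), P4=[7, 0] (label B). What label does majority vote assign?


d(q,P0) = 3  (label A)
d(q,P1) = 10  (label A)
d(q,P2) = 9  (label A)
d(q,P3) = 4  (label B)
d(q,P4) = 11  (label B)
Votes: A=3, B=2
Majority → A

A


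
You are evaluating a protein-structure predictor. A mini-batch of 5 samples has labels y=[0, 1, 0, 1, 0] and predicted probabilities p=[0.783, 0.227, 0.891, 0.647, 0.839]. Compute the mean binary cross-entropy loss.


L[0] = -ln(1-0.783) = -ln(0.217) = 1.5279
L[1] = -ln(0.227) = 1.4828
L[2] = -ln(1-0.891) = -ln(0.109) = 2.2164
L[3] = -ln(0.647) = 0.4354
L[4] = -ln(1-0.839) = -ln(0.161) = 1.8264
mean = (1.5279 + 1.4828 + 2.2164 + 0.4354 + 1.8264)/5 = 1.4978

1.4978


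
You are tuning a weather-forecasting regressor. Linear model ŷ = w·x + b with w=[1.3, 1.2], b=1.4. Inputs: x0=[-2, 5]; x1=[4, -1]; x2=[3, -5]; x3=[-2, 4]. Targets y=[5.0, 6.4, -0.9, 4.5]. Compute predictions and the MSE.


ŷ0 = (1.3)·(-2) + (1.2)·(5) + 1.4 = 4.8
ŷ1 = (1.3)·(4) + (1.2)·(-1) + 1.4 = 5.4
ŷ2 = (1.3)·(3) + (1.2)·(-5) + 1.4 = -0.7
ŷ3 = (1.3)·(-2) + (1.2)·(4) + 1.4 = 3.6
errors² = [0.04, 1.0, 0.04, 0.81]
MSE = 1.8900/4 = 0.4725

0.4725


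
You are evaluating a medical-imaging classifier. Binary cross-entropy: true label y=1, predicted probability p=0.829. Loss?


BCE = -[y·ln(p) + (1-y)·ln(1-p)]
= -1·ln(0.829) - 0
= -ln(0.829) = 0.1875

0.1875


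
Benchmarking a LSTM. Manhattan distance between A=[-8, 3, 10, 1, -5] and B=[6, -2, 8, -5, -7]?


d = |-8-6| + |3+ 2| + |10-8| + |1+ 5| + |-5+ 7|
  = 14 + 5 + 2 + 6 + 2
  = 29

29


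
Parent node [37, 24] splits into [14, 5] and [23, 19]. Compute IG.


Parent = [37, 24], H_parent = 0.967
H_left = 0.8315 (n=19), H_right = 0.9934 (n=42)
H_children = (19/61)·0.8315 + (42/61)·0.9934 = 0.943
IG = 0.967 - 0.943 = 0.024

0.024


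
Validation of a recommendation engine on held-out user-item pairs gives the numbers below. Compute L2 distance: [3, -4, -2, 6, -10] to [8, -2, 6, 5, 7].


d = √((3-8)² + (-4+ 2)² + (-2-6)² + (6-5)² + (-10-7)²)
  = √(25 + 4 + 64 + 1 + 289)
  = √383 = 19.5704

19.5704


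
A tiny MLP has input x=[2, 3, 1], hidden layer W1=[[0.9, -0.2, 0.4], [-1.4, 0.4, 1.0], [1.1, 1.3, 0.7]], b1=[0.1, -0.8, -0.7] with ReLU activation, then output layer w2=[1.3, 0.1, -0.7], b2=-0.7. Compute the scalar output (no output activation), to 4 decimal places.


z1[0] = (0.9)·(2) + (-0.2)·(3) + (0.4)·(1) + 0.1 = 1.7
z1[1] = (-1.4)·(2) + (0.4)·(3) + (1.0)·(1) - 0.8 = -1.4
z1[2] = (1.1)·(2) + (1.3)·(3) + (0.7)·(1) - 0.7 = 6.1
h = ReLU(z1) = [1.7, 0.0, 6.1]
output = (1.3)·(1.7) + (0.1)·(0.0) + (-0.7)·(6.1) - 0.7 = -2.76

-2.76


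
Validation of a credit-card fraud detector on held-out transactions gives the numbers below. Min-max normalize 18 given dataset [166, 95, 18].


min=18, max=166
(18-18)/(166-18) = 0/148 = 0.0

0.0


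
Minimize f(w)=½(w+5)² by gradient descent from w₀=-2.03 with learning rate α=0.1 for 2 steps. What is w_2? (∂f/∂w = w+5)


step 1: grad = -2.03+5 = 2.97; w = -2.03 - 0.1·(2.97) = -2.327
step 2: grad = -2.327+5 = 2.673; w = -2.327 - 0.1·(2.673) = -2.5943

-2.5943


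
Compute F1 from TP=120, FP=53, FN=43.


Precision = 120/173 = 0.6936
Recall = 120/163 = 0.7362
F1 = 2·P·R/(P+R) = 2·TP/(2·TP+FP+FN) = 240/(240+53+43) = 240/336 = 0.7143

0.7143


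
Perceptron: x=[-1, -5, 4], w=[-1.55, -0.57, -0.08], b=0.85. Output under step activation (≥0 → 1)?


z = (-1)·(-1.55) + (-5)·(-0.57) + (4)·(-0.08) + 0.85
  = 4.93
step(z) = 1 (z≥0)

1


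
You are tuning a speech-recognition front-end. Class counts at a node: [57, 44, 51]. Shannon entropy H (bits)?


Probabilities: [57/152, 44/152, 51/152] ≈ [0.375, 0.2895, 0.3355]
H = -((57/152)·log₂(57/152) + (44/152)·log₂(44/152) + (51/152)·log₂(51/152))
  = 1.577 bits

1.577 bits
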